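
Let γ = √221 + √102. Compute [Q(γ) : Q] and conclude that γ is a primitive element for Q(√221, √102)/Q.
[Q(γ) : Q] = 4 (equivalently, Q(γ) = Q(√221, √102))

Obviously Q(γ) ⊆ Q(√221, √102), and [Q(√221, √102):Q] = 4 (since 221, 102 are distinct squarefree integers > 1 with 22542 not a perfect square). To show equality we compute the minimal polynomial of γ. From γ = √221 + √102: γ^2 = 221 + 2√(22542) + 102 = 323 + 2√(22542), so γ^2 - 323 = 2√(22542); squaring, (γ^2 - 323)^2 = 4·22542, i.e. γ^4 - 646γ^2 + 104329 - 90168 = 0, i.e. γ^4 - 646γ^2 + 14161 = 0. So γ is a root of x^4 - 646x^2 + 14161. This polynomial is irreducible over Q: it has no rational root (each ±√221 ± √102 is irrational), and any factorization into two quadratics over Q would force √(22542) ∈ Q (pairing opposite roots) or √221, √102 ∈ Q (other pairings), all impossible. Hence [Q(γ):Q] = 4 = [Q(√221, √102):Q], so Q(γ) = Q(√221, √102).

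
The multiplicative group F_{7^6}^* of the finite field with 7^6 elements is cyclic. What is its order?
|F_{7^6}^*| = 117648

F_{7^6} has 7^6 = 117649 elements; its multiplicative group consists of all nonzero elements, so |F_{7^6}^*| = 117649 - 1 = 117648. (It is cyclic since any finite subgroup of the multiplicative group of a field is cyclic.)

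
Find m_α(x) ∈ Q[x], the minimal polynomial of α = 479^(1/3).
m_α(x) = x^3 - 479

α satisfies α^3 = 479, so x^3 - 479 annihilates α. By the rational root test, a rational root p/q (in lowest terms) of x^3 - 479 would satisfy p^3 = 479 q^3, forcing q = 1 and p^3 = 479; but 479 is not a perfect cube, contradiction. A monic cubic over Q with no rational root is irreducible (any nontrivial factorization would include a linear factor). Hence x^3 - 479 is the minimal polynomial of α, and in particular [Q(α):Q] = 3.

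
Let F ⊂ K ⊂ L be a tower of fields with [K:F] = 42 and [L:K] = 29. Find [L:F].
[L:F] = 1218

The tower law says that for any tower of field extensions F ⊂ K ⊂ L with finite degrees, [L:F] = [L:K] · [K:F]. Here this gives [L:F] = 29 · 42 = 1218.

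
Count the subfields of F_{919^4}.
F_{919^4} has 3 subfields

The subfields of F_{p^n} are exactly the fields F_{p^d} for d | n (each is the fixed field of the unique index-d subgroup of Gal(F_{p^n}/F_p) ≅ Z/nZ). The divisors of n = 4 are {1, 2, 4}, giving 3 subfields: F_{919^1}, F_{919^2}, F_{919^4}.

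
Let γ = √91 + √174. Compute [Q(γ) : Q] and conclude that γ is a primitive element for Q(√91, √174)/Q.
[Q(γ) : Q] = 4 (equivalently, Q(γ) = Q(√91, √174))

Obviously Q(γ) ⊆ Q(√91, √174), and [Q(√91, √174):Q] = 4 (since 91, 174 are distinct squarefree integers > 1 with 15834 not a perfect square). To show equality we compute the minimal polynomial of γ. From γ = √91 + √174: γ^2 = 91 + 2√(15834) + 174 = 265 + 2√(15834), so γ^2 - 265 = 2√(15834); squaring, (γ^2 - 265)^2 = 4·15834, i.e. γ^4 - 530γ^2 + 70225 - 63336 = 0, i.e. γ^4 - 530γ^2 + 6889 = 0. So γ is a root of x^4 - 530x^2 + 6889. This polynomial is irreducible over Q: it has no rational root (each ±√91 ± √174 is irrational), and any factorization into two quadratics over Q would force √(15834) ∈ Q (pairing opposite roots) or √91, √174 ∈ Q (other pairings), all impossible. Hence [Q(γ):Q] = 4 = [Q(√91, √174):Q], so Q(γ) = Q(√91, √174).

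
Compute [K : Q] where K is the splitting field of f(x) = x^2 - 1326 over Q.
[K : Q] = 2

f(x) = x^2 - 1326 factors as (x - √1326)(x + √1326). The splitting field is K = Q(√1326). Since 1326 is squarefree and > 1, it is not a perfect square, so x^2 - 1326 is irreducible over Q and [Q(√1326) : Q] = 2. Hence [K : Q] = 2.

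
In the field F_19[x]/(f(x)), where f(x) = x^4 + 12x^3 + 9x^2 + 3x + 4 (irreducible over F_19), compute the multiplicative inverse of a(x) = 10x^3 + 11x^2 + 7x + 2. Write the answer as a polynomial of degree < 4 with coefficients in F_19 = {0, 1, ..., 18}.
a(x)^(-1) ≡ 13x^3 + 12x^2 + 2x + 5 (mod f(x))

Since f is irreducible over F_19, F_19[x]/(f) is a field and a(x) ≠ 0 has an inverse. Apply the extended Euclidean algorithm to f(x) and a(x) in F_19[x]: f(x) = (2x + 18)·a(x) + (6x^2 + 6x + 6);  a(x) = (8x + 16)·(6x^2 + 6x + 6) + (15x + 1);  (6x^2 + 6x + 6) = (8x + 10)·(15x + 1) + (15). The last nonzero remainder is the constant 15 = gcd(f, a) in F_19. Back-substituting through the division chain expresses 15 = s(x)·a(x) + t(x)·f(x) with s(x) ≡ 5x^3 + 9x^2 + 11x + 18 (mod f), so (5x^3 + 9x^2 + 11x + 18)·a(x) ≡ 15 (mod f). Multiplying by 15^(-1) ≡ 14 in F_19 gives a(x)^(-1) ≡ 14·(5x^3 + 9x^2 + 11x + 18) ≡ 13x^3 + 12x^2 + 2x + 5 (mod f). Check: (10x^3 + 11x^2 + 7x + 2)·(13x^3 + 12x^2 + 2x + 5) = 16x^6 + 16x^5 + 15x^4 + 11x^3 + 17x^2 + x + 10 ≡ 1 (mod x^4 + 12x^3 + 9x^2 + 3x + 4).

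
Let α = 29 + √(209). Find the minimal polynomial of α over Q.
m_α(x) = x^2 - 58x + 632

From α - 29 = √(209), squaring gives (α - 29)^2 = 209, i.e. α^2 - 58α + 841 = 209, so α^2 - 58α + 632 = 0. The discriminant of x^2 - 58x + 632 is (-58)^2 - 4·(632) = 3364 - 2528 = 836, and 4·(209) is not a perfect square in Q since 209 is squarefree and ≠ 1. Hence x^2 - 58x + 632 is irreducible over Q and is the minimal polynomial of α.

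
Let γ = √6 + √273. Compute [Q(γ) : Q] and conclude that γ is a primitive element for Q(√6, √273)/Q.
[Q(γ) : Q] = 4 (equivalently, Q(γ) = Q(√6, √273))

Obviously Q(γ) ⊆ Q(√6, √273), and [Q(√6, √273):Q] = 4 (since 6, 273 are distinct squarefree integers > 1 with 1638 not a perfect square). To show equality we compute the minimal polynomial of γ. From γ = √6 + √273: γ^2 = 6 + 2√(1638) + 273 = 279 + 2√(1638), so γ^2 - 279 = 2√(1638); squaring, (γ^2 - 279)^2 = 4·1638, i.e. γ^4 - 558γ^2 + 77841 - 6552 = 0, i.e. γ^4 - 558γ^2 + 71289 = 0. So γ is a root of x^4 - 558x^2 + 71289. This polynomial is irreducible over Q: it has no rational root (each ±√6 ± √273 is irrational), and any factorization into two quadratics over Q would force √(1638) ∈ Q (pairing opposite roots) or √6, √273 ∈ Q (other pairings), all impossible. Hence [Q(γ):Q] = 4 = [Q(√6, √273):Q], so Q(γ) = Q(√6, √273).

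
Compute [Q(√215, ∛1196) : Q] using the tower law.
[Q(√215, ∛1196) : Q] = 6

Let L = Q(√215, ∛1196). Since Q(√215) ⊂ L and [Q(√215):Q] = 2, the tower law gives 2 | [L:Q]. Likewise Q(∛1196) ⊂ L with [Q(∛1196):Q] = 3 (because 1196 is not a perfect cube), so 3 | [L:Q]. As gcd(2,3) = 1, [L:Q] is divisible by 6. Conversely L is generated over Q by √215 and ∛1196, so [L:Q] ≤ 2·3 = 6. Therefore [Q(√215, ∛1196) : Q] = 6.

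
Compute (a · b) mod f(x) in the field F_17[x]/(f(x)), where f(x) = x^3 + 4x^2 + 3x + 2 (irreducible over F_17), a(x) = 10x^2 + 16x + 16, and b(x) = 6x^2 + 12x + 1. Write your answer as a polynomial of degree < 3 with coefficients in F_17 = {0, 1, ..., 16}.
a · b ≡ 10x^2 + 7x + 13 (mod f(x))

Multiply in F_17[x]: a(x)·b(x) = (10x^2 + 16x + 16)·(6x^2 + 12x + 1) = 9x^4 + 12x^3 + 9x^2 + 4x + 16. This has degree ≥ 3, so divide by f(x) over F_17: 9x^4 + 12x^3 + 9x^2 + 4x + 16 = (9x + 10)·(x^3 + 4x^2 + 3x + 2) + (10x^2 + 7x + 13). Hence a·b ≡ 10x^2 + 7x + 13 (mod f). (F_17[x]/(f) is a field with 17^3 = 4913 elements since f is irreducible of degree 3.)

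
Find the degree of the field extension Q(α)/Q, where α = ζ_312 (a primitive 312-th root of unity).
[Q(α):Q] = 96

The minimal polynomial of ζ_312 over Q is the 312-th cyclotomic polynomial Φ_312(x), which is irreducible over Q and has degree φ(312) = 96. Hence [Q(α):Q] = φ(312) = 96.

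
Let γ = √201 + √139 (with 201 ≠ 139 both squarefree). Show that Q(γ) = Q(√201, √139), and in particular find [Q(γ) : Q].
[Q(γ) : Q] = 4 (equivalently, Q(γ) = Q(√201, √139))

Obviously Q(γ) ⊆ Q(√201, √139), and [Q(√201, √139):Q] = 4 (since 201, 139 are distinct squarefree integers > 1 with 27939 not a perfect square). To show equality we compute the minimal polynomial of γ. From γ = √201 + √139: γ^2 = 201 + 2√(27939) + 139 = 340 + 2√(27939), so γ^2 - 340 = 2√(27939); squaring, (γ^2 - 340)^2 = 4·27939, i.e. γ^4 - 680γ^2 + 115600 - 111756 = 0, i.e. γ^4 - 680γ^2 + 3844 = 0. So γ is a root of x^4 - 680x^2 + 3844. This polynomial is irreducible over Q: it has no rational root (each ±√201 ± √139 is irrational), and any factorization into two quadratics over Q would force √(27939) ∈ Q (pairing opposite roots) or √201, √139 ∈ Q (other pairings), all impossible. Hence [Q(γ):Q] = 4 = [Q(√201, √139):Q], so Q(γ) = Q(√201, √139).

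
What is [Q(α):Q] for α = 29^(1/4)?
[Q(α):Q] = 4

α is a root of x^4 - 29. By Eisenstein's criterion at the prime p = 29 (which divides the constant term 29 but p^2 = 841 does not, since 29 is squarefree), x^4 - 29 is irreducible over Q. Hence [Q(α):Q] = 4.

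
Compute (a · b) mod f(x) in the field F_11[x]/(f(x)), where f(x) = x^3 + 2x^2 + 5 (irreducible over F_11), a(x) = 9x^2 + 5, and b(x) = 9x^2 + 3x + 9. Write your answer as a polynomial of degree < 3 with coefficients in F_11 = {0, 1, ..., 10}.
a · b ≡ 6x + 5 (mod f(x))

Multiply in F_11[x]: a(x)·b(x) = (9x^2 + 5)·(9x^2 + 3x + 9) = 4x^4 + 5x^3 + 5x^2 + 4x + 1. This has degree ≥ 3, so divide by f(x) over F_11: 4x^4 + 5x^3 + 5x^2 + 4x + 1 = (4x + 8)·(x^3 + 2x^2 + 5) + (6x + 5). Hence a·b ≡ 6x + 5 (mod f). (F_11[x]/(f) is a field with 11^3 = 1331 elements since f is irreducible of degree 3.)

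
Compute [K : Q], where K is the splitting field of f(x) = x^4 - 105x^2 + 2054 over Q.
[K : Q] = 4

Solving the quadratic in x^2: x^2 = (105 ± √(105^2 - 4·2054))/2 = (105 ± √2809)/2 = (105 ± 53)/2, giving x^2 = 79 or x^2 = 26. So f(x) = (x^2 - 79)(x^2 - 26) and the roots of f are ±√79, ±√26. Hence the splitting field is K = Q(√79, √26). Since 79 and 26 are distinct squarefree integers > 1, their product 2054 is not a perfect square, so √26 ∉ Q(√79). By the tower law [K:Q] = [Q(√79,√26):Q(√79)] · [Q(√79):Q] = 2 · 2 = 4.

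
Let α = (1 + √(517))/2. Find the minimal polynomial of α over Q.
m_α(x) = x^2 - x - 129

From 2α - 1 = √(517), squaring gives (2α - 1)^2 = 517, i.e. 4α^2 - 4α + 1 = 517, so α^2 - α + (1 - 517)/4 = 0. Since 517 ≡ 1 (mod 4), (1 - 517)/4 = -129 ∈ Z. The polynomial x^2 - x - 129 has discriminant 1 - 4·(-129) = 517, which is not a perfect square in Q (d = 517 is squarefree and ≠ 1), so x^2 - x - 129 is irreducible over Q. It is the minimal polynomial of α.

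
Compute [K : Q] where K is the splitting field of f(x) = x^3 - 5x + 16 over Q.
[K : Q] = 6

By the rational root test, any rational root of the monic integer polynomial f(x) = x^3 - 5x + 16 must be an integer dividing the constant term 16, i.e. one of ±{1, 2, 4, 8, 16}. Evaluating: f(1) = 12, f(-1) = 20, f(2) = 14, f(-2) = 18, f(4) = 60, f(-4) = -28, f(8) = 488, f(-8) = -456, f(16) = 4032, f(-16) = -4000; none is 0, so f has no rational root and is therefore irreducible over Q (a cubic with no linear factor over a field is irreducible). For an irreducible cubic, the Galois group is A_3 or S_3 according as the discriminant disc(f) = -4a^3 - 27b^2 = -4·(-5)^3 - 27·(16)^2 = -6412 is or is not a square in Q. Here disc(f) = -6412 is not a perfect square in Q, so the Galois group of f over Q is not contained in A_3 and must be all of S_3. The splitting field has degree |S_3| = 6 over Q, so [K : Q] = 6.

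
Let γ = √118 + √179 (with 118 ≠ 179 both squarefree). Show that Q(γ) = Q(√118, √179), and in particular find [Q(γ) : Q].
[Q(γ) : Q] = 4 (equivalently, Q(γ) = Q(√118, √179))

Obviously Q(γ) ⊆ Q(√118, √179), and [Q(√118, √179):Q] = 4 (since 118, 179 are distinct squarefree integers > 1 with 21122 not a perfect square). To show equality we compute the minimal polynomial of γ. From γ = √118 + √179: γ^2 = 118 + 2√(21122) + 179 = 297 + 2√(21122), so γ^2 - 297 = 2√(21122); squaring, (γ^2 - 297)^2 = 4·21122, i.e. γ^4 - 594γ^2 + 88209 - 84488 = 0, i.e. γ^4 - 594γ^2 + 3721 = 0. So γ is a root of x^4 - 594x^2 + 3721. This polynomial is irreducible over Q: it has no rational root (each ±√118 ± √179 is irrational), and any factorization into two quadratics over Q would force √(21122) ∈ Q (pairing opposite roots) or √118, √179 ∈ Q (other pairings), all impossible. Hence [Q(γ):Q] = 4 = [Q(√118, √179):Q], so Q(γ) = Q(√118, √179).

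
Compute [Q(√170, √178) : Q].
[Q(√170, √178) : Q] = 4

[Q(√170):Q] = 2 (min poly x^2 - 170, irreducible since 170 is squarefree > 1). For the top step, suppose √178 ∈ Q(√170), say √178 = c + d√170 with c, d ∈ Q. Squaring: 178 = c^2 + 170d^2 + 2cd√170. Since √170 ∉ Q this forces 2cd = 0. If d = 0 then √178 = c ∈ Q, contradicting 178 squarefree > 1. If c = 0 then 178 = 170d^2, so 170·178 = (170d)^2 is a perfect square in Q — but 170·178 = 30260 is not a perfect square (since 170 and 178 are distinct squarefree integers). Contradiction. Hence √178 ∉ Q(√170), so x^2 - 178 stays irreducible over Q(√170) and [Q(√170, √178) : Q(√170)] = 2. By the tower law, [Q(√170, √178) : Q] = 2 · 2 = 4.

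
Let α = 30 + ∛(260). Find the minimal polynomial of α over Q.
m_α(x) = x^3 - 90x^2 + 2700x - 27260

Set β = α - 30 = ∛(260), so β^3 = 260. Then (α - 30)^3 - 260 = 0, i.e. α is a root of g(x) = (x - 30)^3 - 260 = x^3 - 90x^2 + 2700x - 27260. Since g(x) = h(x - 30) where h(x) = x^3 - 260, and h is irreducible over Q (because 260 is not a perfect cube, so h has no rational root, and a monic cubic with no rational root is irreducible), g is also irreducible (irreducibility is preserved under the substitution x → x - 30). Hence m_α(x) = x^3 - 90x^2 + 2700x - 27260.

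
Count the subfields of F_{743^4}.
F_{743^4} has 3 subfields

The subfields of F_{p^n} are exactly the fields F_{p^d} for d | n (each is the fixed field of the unique index-d subgroup of Gal(F_{p^n}/F_p) ≅ Z/nZ). The divisors of n = 4 are {1, 2, 4}, giving 3 subfields: F_{743^1}, F_{743^2}, F_{743^4}.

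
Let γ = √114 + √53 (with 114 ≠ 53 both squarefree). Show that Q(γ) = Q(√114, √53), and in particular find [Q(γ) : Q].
[Q(γ) : Q] = 4 (equivalently, Q(γ) = Q(√114, √53))

Obviously Q(γ) ⊆ Q(√114, √53), and [Q(√114, √53):Q] = 4 (since 114, 53 are distinct squarefree integers > 1 with 6042 not a perfect square). To show equality we compute the minimal polynomial of γ. From γ = √114 + √53: γ^2 = 114 + 2√(6042) + 53 = 167 + 2√(6042), so γ^2 - 167 = 2√(6042); squaring, (γ^2 - 167)^2 = 4·6042, i.e. γ^4 - 334γ^2 + 27889 - 24168 = 0, i.e. γ^4 - 334γ^2 + 3721 = 0. So γ is a root of x^4 - 334x^2 + 3721. This polynomial is irreducible over Q: it has no rational root (each ±√114 ± √53 is irrational), and any factorization into two quadratics over Q would force √(6042) ∈ Q (pairing opposite roots) or √114, √53 ∈ Q (other pairings), all impossible. Hence [Q(γ):Q] = 4 = [Q(√114, √53):Q], so Q(γ) = Q(√114, √53).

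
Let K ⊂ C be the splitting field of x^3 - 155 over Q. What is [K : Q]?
[K : Q] = 6

The roots of x^3 - 155 are ∛155, ω∛155, ω^2∛155 where ω = e^(2πi/3) is a primitive cube root of unity, so K = Q(∛155, ω). Now [Q(∛155):Q] = 3 (since 155 is not a perfect cube, x^3 - 155 is irreducible) and [Q(ω):Q] = 2. Both 2 and 3 divide [K:Q], and [K:Q] ≤ 3·2 = 6, so [K:Q] = 6. (Equivalently: Q(∛155) ⊂ R but ω ∉ R, so [K : Q(∛155)] = 2.)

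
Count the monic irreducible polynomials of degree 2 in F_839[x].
There are 351541 monic irreducible polynomials of degree 2 over F_839

Each element of F_{839^2} that lies in no proper subfield is a root of exactly one monic irreducible of degree 2 over F_839, and each such polynomial has 2 distinct roots in F_{839^2}. By Möbius inversion the count is N_839(2) = (1/2) Σ_{d|2} μ(2/d) · 839^d = (1/2)(μ(2)·839^1 + μ(1)·839^2) = 703082/2 = 351541.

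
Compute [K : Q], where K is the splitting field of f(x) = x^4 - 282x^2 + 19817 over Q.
[K : Q] = 4

Solving the quadratic in x^2: x^2 = (282 ± √(282^2 - 4·19817))/2 = (282 ± √256)/2 = (282 ± 16)/2, giving x^2 = 133 or x^2 = 149. So f(x) = (x^2 - 133)(x^2 - 149) and the roots of f are ±√133, ±√149. Hence the splitting field is K = Q(√133, √149). Since 133 and 149 are distinct squarefree integers > 1, their product 19817 is not a perfect square, so √149 ∉ Q(√133). By the tower law [K:Q] = [Q(√133,√149):Q(√133)] · [Q(√133):Q] = 2 · 2 = 4.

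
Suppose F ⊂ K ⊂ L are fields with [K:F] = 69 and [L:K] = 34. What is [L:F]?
[L:F] = 2346

The tower law says that for any tower of field extensions F ⊂ K ⊂ L with finite degrees, [L:F] = [L:K] · [K:F]. Here this gives [L:F] = 34 · 69 = 2346.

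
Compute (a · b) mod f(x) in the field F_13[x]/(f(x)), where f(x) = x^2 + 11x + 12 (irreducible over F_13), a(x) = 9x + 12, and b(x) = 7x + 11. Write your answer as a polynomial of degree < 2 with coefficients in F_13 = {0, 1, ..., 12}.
a · b ≡ 10x (mod f(x))

Multiply in F_13[x]: a(x)·b(x) = (9x + 12)·(7x + 11) = 11x^2 + x + 2. This has degree ≥ 2, so divide by f(x) over F_13: 11x^2 + x + 2 = (11)·(x^2 + 11x + 12) + (10x). Hence a·b ≡ 10x (mod f). (F_13[x]/(f) is a field with 13^2 = 169 elements since f is irreducible of degree 2.)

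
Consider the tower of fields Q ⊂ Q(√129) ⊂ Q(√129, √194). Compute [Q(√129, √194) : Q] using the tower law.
[Q(√129, √194) : Q] = 4

[Q(√129):Q] = 2 (min poly x^2 - 129, irreducible since 129 is squarefree > 1). For the top step, suppose √194 ∈ Q(√129), say √194 = c + d√129 with c, d ∈ Q. Squaring: 194 = c^2 + 129d^2 + 2cd√129. Since √129 ∉ Q this forces 2cd = 0. If d = 0 then √194 = c ∈ Q, contradicting 194 squarefree > 1. If c = 0 then 194 = 129d^2, so 129·194 = (129d)^2 is a perfect square in Q — but 129·194 = 25026 is not a perfect square (since 129 and 194 are distinct squarefree integers). Contradiction. Hence √194 ∉ Q(√129), so x^2 - 194 stays irreducible over Q(√129) and [Q(√129, √194) : Q(√129)] = 2. By the tower law, [Q(√129, √194) : Q] = 2 · 2 = 4.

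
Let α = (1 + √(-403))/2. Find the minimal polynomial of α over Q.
m_α(x) = x^2 - x + 101

From 2α - 1 = √(-403), squaring gives (2α - 1)^2 = -403, i.e. 4α^2 - 4α + 1 = -403, so α^2 - α + (1 + 403)/4 = 0. Since -403 ≡ 1 (mod 4), (1 + 403)/4 = 101 ∈ Z. The polynomial x^2 - x + 101 has discriminant 1 - 4·(101) = -403, which is not a perfect square in Q (d = -403 is squarefree and ≠ 1), so x^2 - x + 101 is irreducible over Q. It is the minimal polynomial of α.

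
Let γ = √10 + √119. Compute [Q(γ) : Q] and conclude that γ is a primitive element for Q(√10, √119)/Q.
[Q(γ) : Q] = 4 (equivalently, Q(γ) = Q(√10, √119))

Obviously Q(γ) ⊆ Q(√10, √119), and [Q(√10, √119):Q] = 4 (since 10, 119 are distinct squarefree integers > 1 with 1190 not a perfect square). To show equality we compute the minimal polynomial of γ. From γ = √10 + √119: γ^2 = 10 + 2√(1190) + 119 = 129 + 2√(1190), so γ^2 - 129 = 2√(1190); squaring, (γ^2 - 129)^2 = 4·1190, i.e. γ^4 - 258γ^2 + 16641 - 4760 = 0, i.e. γ^4 - 258γ^2 + 11881 = 0. So γ is a root of x^4 - 258x^2 + 11881. This polynomial is irreducible over Q: it has no rational root (each ±√10 ± √119 is irrational), and any factorization into two quadratics over Q would force √(1190) ∈ Q (pairing opposite roots) or √10, √119 ∈ Q (other pairings), all impossible. Hence [Q(γ):Q] = 4 = [Q(√10, √119):Q], so Q(γ) = Q(√10, √119).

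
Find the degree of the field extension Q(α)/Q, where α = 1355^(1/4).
[Q(α):Q] = 4

α is a root of x^4 - 1355. By Eisenstein's criterion at the prime p = 5 (which divides the constant term 1355 but p^2 = 25 does not, since 1355 is squarefree), x^4 - 1355 is irreducible over Q. Hence [Q(α):Q] = 4.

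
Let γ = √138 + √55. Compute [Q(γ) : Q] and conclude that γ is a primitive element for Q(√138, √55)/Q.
[Q(γ) : Q] = 4 (equivalently, Q(γ) = Q(√138, √55))

Obviously Q(γ) ⊆ Q(√138, √55), and [Q(√138, √55):Q] = 4 (since 138, 55 are distinct squarefree integers > 1 with 7590 not a perfect square). To show equality we compute the minimal polynomial of γ. From γ = √138 + √55: γ^2 = 138 + 2√(7590) + 55 = 193 + 2√(7590), so γ^2 - 193 = 2√(7590); squaring, (γ^2 - 193)^2 = 4·7590, i.e. γ^4 - 386γ^2 + 37249 - 30360 = 0, i.e. γ^4 - 386γ^2 + 6889 = 0. So γ is a root of x^4 - 386x^2 + 6889. This polynomial is irreducible over Q: it has no rational root (each ±√138 ± √55 is irrational), and any factorization into two quadratics over Q would force √(7590) ∈ Q (pairing opposite roots) or √138, √55 ∈ Q (other pairings), all impossible. Hence [Q(γ):Q] = 4 = [Q(√138, √55):Q], so Q(γ) = Q(√138, √55).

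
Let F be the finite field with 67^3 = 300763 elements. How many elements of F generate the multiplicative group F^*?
There are φ(300762) = 75600 primitive elements

F_q^* is cyclic of order q - 1 = 300762. A cyclic group of order m has exactly φ(m) generators. Here m = 300762 = 2 · 3^2 · 7^2 · 11 · 31, so the number of primitive elements is φ(300762) = 75600.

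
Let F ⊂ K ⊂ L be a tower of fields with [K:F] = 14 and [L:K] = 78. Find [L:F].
[L:F] = 1092

The tower law says that for any tower of field extensions F ⊂ K ⊂ L with finite degrees, [L:F] = [L:K] · [K:F]. Here this gives [L:F] = 78 · 14 = 1092.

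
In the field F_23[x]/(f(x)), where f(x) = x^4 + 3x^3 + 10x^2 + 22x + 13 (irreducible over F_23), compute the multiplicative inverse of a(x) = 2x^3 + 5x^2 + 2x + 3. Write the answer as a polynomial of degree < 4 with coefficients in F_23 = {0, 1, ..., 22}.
a(x)^(-1) ≡ 8x^3 + x^2 + 8x + 13 (mod f(x))

Since f is irreducible over F_23, F_23[x]/(f) is a field and a(x) ≠ 0 has an inverse. Apply the extended Euclidean algorithm to f(x) and a(x) in F_23[x]: f(x) = (12x + 6)·a(x) + (2x^2 + 20x + 18);  a(x) = (x + 4)·(2x^2 + 20x + 18) + (19x);  (2x^2 + 20x + 18) = (11x + 18)·(19x) + (18). The last nonzero remainder is the constant 18 = gcd(f, a) in F_23. Back-substituting through the division chain expresses 18 = s(x)·a(x) + t(x)·f(x) with s(x) ≡ 6x^3 + 18x^2 + 6x + 4 (mod f), so (6x^3 + 18x^2 + 6x + 4)·a(x) ≡ 18 (mod f). Multiplying by 18^(-1) ≡ 9 in F_23 gives a(x)^(-1) ≡ 9·(6x^3 + 18x^2 + 6x + 4) ≡ 8x^3 + x^2 + 8x + 13 (mod f). Check: (2x^3 + 5x^2 + 2x + 3)·(8x^3 + x^2 + 8x + 13) = 16x^6 + 19x^5 + 14x^4 + 15x^2 + 4x + 16 ≡ 1 (mod x^4 + 3x^3 + 10x^2 + 22x + 13).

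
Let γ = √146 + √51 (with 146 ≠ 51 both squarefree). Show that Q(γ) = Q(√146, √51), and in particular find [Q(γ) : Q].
[Q(γ) : Q] = 4 (equivalently, Q(γ) = Q(√146, √51))

Obviously Q(γ) ⊆ Q(√146, √51), and [Q(√146, √51):Q] = 4 (since 146, 51 are distinct squarefree integers > 1 with 7446 not a perfect square). To show equality we compute the minimal polynomial of γ. From γ = √146 + √51: γ^2 = 146 + 2√(7446) + 51 = 197 + 2√(7446), so γ^2 - 197 = 2√(7446); squaring, (γ^2 - 197)^2 = 4·7446, i.e. γ^4 - 394γ^2 + 38809 - 29784 = 0, i.e. γ^4 - 394γ^2 + 9025 = 0. So γ is a root of x^4 - 394x^2 + 9025. This polynomial is irreducible over Q: it has no rational root (each ±√146 ± √51 is irrational), and any factorization into two quadratics over Q would force √(7446) ∈ Q (pairing opposite roots) or √146, √51 ∈ Q (other pairings), all impossible. Hence [Q(γ):Q] = 4 = [Q(√146, √51):Q], so Q(γ) = Q(√146, √51).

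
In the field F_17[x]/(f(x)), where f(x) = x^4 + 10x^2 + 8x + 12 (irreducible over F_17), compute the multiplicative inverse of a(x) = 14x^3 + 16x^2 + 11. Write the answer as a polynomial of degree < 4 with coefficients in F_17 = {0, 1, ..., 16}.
a(x)^(-1) ≡ 3x^3 + 14x^2 + 15 (mod f(x))

Since f is irreducible over F_17, F_17[x]/(f) is a field and a(x) ≠ 0 has an inverse. Apply the extended Euclidean algorithm to f(x) and a(x) in F_17[x]: f(x) = (11x + 2)·a(x) + (12x^2 + 6x + 7);  a(x) = (4x + 5)·(12x^2 + 6x + 7) + (10x + 10);  (12x^2 + 6x + 7) = (8x + 13)·(10x + 10) + (13). The last nonzero remainder is the constant 13 = gcd(f, a) in F_17. Back-substituting through the division chain expresses 13 = s(x)·a(x) + t(x)·f(x) with s(x) ≡ 5x^3 + 12x^2 + 8 (mod f), so (5x^3 + 12x^2 + 8)·a(x) ≡ 13 (mod f). Multiplying by 13^(-1) ≡ 4 in F_17 gives a(x)^(-1) ≡ 4·(5x^3 + 12x^2 + 8) ≡ 3x^3 + 14x^2 + 15 (mod f). Check: (14x^3 + 16x^2 + 11)·(3x^3 + 14x^2 + 15) = 8x^6 + 6x^5 + 3x^4 + 5x^3 + 3x^2 + 12 ≡ 1 (mod x^4 + 10x^2 + 8x + 12).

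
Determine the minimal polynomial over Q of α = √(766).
m_α(x) = x^2 - 766

α satisfies α^2 - 766 = 0, so x^2 - 766 annihilates α. Since d = 766 is squarefree and ≠ 1, it is not a perfect square in Q, so x^2 - 766 has no rational root and is therefore irreducible over Q (a degree-2 polynomial over a field is irreducible iff it has no root). Hence m_α(x) = x^2 - 766.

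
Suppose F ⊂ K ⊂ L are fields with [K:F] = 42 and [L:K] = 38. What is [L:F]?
[L:F] = 1596

The tower law says that for any tower of field extensions F ⊂ K ⊂ L with finite degrees, [L:F] = [L:K] · [K:F]. Here this gives [L:F] = 38 · 42 = 1596.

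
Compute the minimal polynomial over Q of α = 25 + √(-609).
m_α(x) = x^2 - 50x + 1234

From α - 25 = √(-609), squaring gives (α - 25)^2 = -609, i.e. α^2 - 50α + 625 = -609, so α^2 - 50α + 1234 = 0. The discriminant of x^2 - 50x + 1234 is (-50)^2 - 4·(1234) = 2500 - 4936 = -2436, and 4·(-609) is not a perfect square in Q since -609 is squarefree and ≠ 1. Hence x^2 - 50x + 1234 is irreducible over Q and is the minimal polynomial of α.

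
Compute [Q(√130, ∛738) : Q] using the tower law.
[Q(√130, ∛738) : Q] = 6

Let L = Q(√130, ∛738). Since Q(√130) ⊂ L and [Q(√130):Q] = 2, the tower law gives 2 | [L:Q]. Likewise Q(∛738) ⊂ L with [Q(∛738):Q] = 3 (because 738 is not a perfect cube), so 3 | [L:Q]. As gcd(2,3) = 1, [L:Q] is divisible by 6. Conversely L is generated over Q by √130 and ∛738, so [L:Q] ≤ 2·3 = 6. Therefore [Q(√130, ∛738) : Q] = 6.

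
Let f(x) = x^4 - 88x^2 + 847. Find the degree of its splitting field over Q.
[K : Q] = 4

Solving the quadratic in x^2: x^2 = (88 ± √(88^2 - 4·847))/2 = (88 ± √4356)/2 = (88 ± 66)/2, giving x^2 = 77 or x^2 = 11. So f(x) = (x^2 - 77)(x^2 - 11) and the roots of f are ±√77, ±√11. Hence the splitting field is K = Q(√77, √11). Since 77 and 11 are distinct squarefree integers > 1, their product 847 is not a perfect square, so √11 ∉ Q(√77). By the tower law [K:Q] = [Q(√77,√11):Q(√77)] · [Q(√77):Q] = 2 · 2 = 4.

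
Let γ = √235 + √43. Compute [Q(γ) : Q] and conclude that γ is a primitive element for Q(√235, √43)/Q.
[Q(γ) : Q] = 4 (equivalently, Q(γ) = Q(√235, √43))

Obviously Q(γ) ⊆ Q(√235, √43), and [Q(√235, √43):Q] = 4 (since 235, 43 are distinct squarefree integers > 1 with 10105 not a perfect square). To show equality we compute the minimal polynomial of γ. From γ = √235 + √43: γ^2 = 235 + 2√(10105) + 43 = 278 + 2√(10105), so γ^2 - 278 = 2√(10105); squaring, (γ^2 - 278)^2 = 4·10105, i.e. γ^4 - 556γ^2 + 77284 - 40420 = 0, i.e. γ^4 - 556γ^2 + 36864 = 0. So γ is a root of x^4 - 556x^2 + 36864. This polynomial is irreducible over Q: it has no rational root (each ±√235 ± √43 is irrational), and any factorization into two quadratics over Q would force √(10105) ∈ Q (pairing opposite roots) or √235, √43 ∈ Q (other pairings), all impossible. Hence [Q(γ):Q] = 4 = [Q(√235, √43):Q], so Q(γ) = Q(√235, √43).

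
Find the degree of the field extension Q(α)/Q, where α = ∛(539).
[Q(α):Q] = 3

The minimal polynomial of α is x^3 - 539, irreducible over Q since 539 is not a perfect cube (so x^3 - 539 has no rational root). Hence [Q(α):Q] = deg(m_α) = 3.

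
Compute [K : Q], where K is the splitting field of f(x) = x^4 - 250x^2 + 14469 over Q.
[K : Q] = 4

Solving the quadratic in x^2: x^2 = (250 ± √(250^2 - 4·14469))/2 = (250 ± √4624)/2 = (250 ± 68)/2, giving x^2 = 159 or x^2 = 91. So f(x) = (x^2 - 159)(x^2 - 91) and the roots of f are ±√159, ±√91. Hence the splitting field is K = Q(√159, √91). Since 159 and 91 are distinct squarefree integers > 1, their product 14469 is not a perfect square, so √91 ∉ Q(√159). By the tower law [K:Q] = [Q(√159,√91):Q(√159)] · [Q(√159):Q] = 2 · 2 = 4.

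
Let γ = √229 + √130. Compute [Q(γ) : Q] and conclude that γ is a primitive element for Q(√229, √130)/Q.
[Q(γ) : Q] = 4 (equivalently, Q(γ) = Q(√229, √130))

Obviously Q(γ) ⊆ Q(√229, √130), and [Q(√229, √130):Q] = 4 (since 229, 130 are distinct squarefree integers > 1 with 29770 not a perfect square). To show equality we compute the minimal polynomial of γ. From γ = √229 + √130: γ^2 = 229 + 2√(29770) + 130 = 359 + 2√(29770), so γ^2 - 359 = 2√(29770); squaring, (γ^2 - 359)^2 = 4·29770, i.e. γ^4 - 718γ^2 + 128881 - 119080 = 0, i.e. γ^4 - 718γ^2 + 9801 = 0. So γ is a root of x^4 - 718x^2 + 9801. This polynomial is irreducible over Q: it has no rational root (each ±√229 ± √130 is irrational), and any factorization into two quadratics over Q would force √(29770) ∈ Q (pairing opposite roots) or √229, √130 ∈ Q (other pairings), all impossible. Hence [Q(γ):Q] = 4 = [Q(√229, √130):Q], so Q(γ) = Q(√229, √130).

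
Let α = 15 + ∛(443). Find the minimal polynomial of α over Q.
m_α(x) = x^3 - 45x^2 + 675x - 3818

Set β = α - 15 = ∛(443), so β^3 = 443. Then (α - 15)^3 - 443 = 0, i.e. α is a root of g(x) = (x - 15)^3 - 443 = x^3 - 45x^2 + 675x - 3818. Since g(x) = h(x - 15) where h(x) = x^3 - 443, and h is irreducible over Q (because 443 is not a perfect cube, so h has no rational root, and a monic cubic with no rational root is irreducible), g is also irreducible (irreducibility is preserved under the substitution x → x - 15). Hence m_α(x) = x^3 - 45x^2 + 675x - 3818.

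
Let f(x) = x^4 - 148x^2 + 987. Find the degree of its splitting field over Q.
[K : Q] = 4

Solving the quadratic in x^2: x^2 = (148 ± √(148^2 - 4·987))/2 = (148 ± √17956)/2 = (148 ± 134)/2, giving x^2 = 141 or x^2 = 7. So f(x) = (x^2 - 141)(x^2 - 7) and the roots of f are ±√141, ±√7. Hence the splitting field is K = Q(√141, √7). Since 141 and 7 are distinct squarefree integers > 1, their product 987 is not a perfect square, so √7 ∉ Q(√141). By the tower law [K:Q] = [Q(√141,√7):Q(√141)] · [Q(√141):Q] = 2 · 2 = 4.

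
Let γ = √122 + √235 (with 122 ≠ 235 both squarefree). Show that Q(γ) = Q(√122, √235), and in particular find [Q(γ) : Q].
[Q(γ) : Q] = 4 (equivalently, Q(γ) = Q(√122, √235))

Obviously Q(γ) ⊆ Q(√122, √235), and [Q(√122, √235):Q] = 4 (since 122, 235 are distinct squarefree integers > 1 with 28670 not a perfect square). To show equality we compute the minimal polynomial of γ. From γ = √122 + √235: γ^2 = 122 + 2√(28670) + 235 = 357 + 2√(28670), so γ^2 - 357 = 2√(28670); squaring, (γ^2 - 357)^2 = 4·28670, i.e. γ^4 - 714γ^2 + 127449 - 114680 = 0, i.e. γ^4 - 714γ^2 + 12769 = 0. So γ is a root of x^4 - 714x^2 + 12769. This polynomial is irreducible over Q: it has no rational root (each ±√122 ± √235 is irrational), and any factorization into two quadratics over Q would force √(28670) ∈ Q (pairing opposite roots) or √122, √235 ∈ Q (other pairings), all impossible. Hence [Q(γ):Q] = 4 = [Q(√122, √235):Q], so Q(γ) = Q(√122, √235).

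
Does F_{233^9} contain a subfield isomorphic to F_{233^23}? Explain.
No: F_{233^23} is not a subfield of F_{233^9}

F_{p^m} embeds in F_{p^n} iff m | n. Here 23 ∤ 9 (since 9 = 0·23 + 9 with remainder 9 ≠ 0), so F_{233^23} is not a subfield of F_{233^9}. Equivalently: if it were, the tower law would give 23 = [F_{233^23}:F_233] dividing [F_{233^9}:F_233] = 9, contradiction.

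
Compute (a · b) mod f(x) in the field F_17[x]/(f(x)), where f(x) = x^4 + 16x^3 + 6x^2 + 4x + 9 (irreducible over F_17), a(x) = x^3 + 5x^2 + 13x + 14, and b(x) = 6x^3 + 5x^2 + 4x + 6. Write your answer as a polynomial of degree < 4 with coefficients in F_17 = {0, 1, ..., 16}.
a · b ≡ 10x^2 + 14x + 11 (mod f(x))

Multiply in F_17[x]: a(x)·b(x) = (x^3 + 5x^2 + 13x + 14)·(6x^3 + 5x^2 + 4x + 6) = 6x^6 + x^5 + 5x^4 + 5x^3 + 16x^2 + 15x + 16. This has degree ≥ 4, so divide by f(x) over F_17: 6x^6 + x^5 + 5x^4 + 5x^3 + 16x^2 + 15x + 16 = (6x^2 + 7x + 10)·(x^4 + 16x^3 + 6x^2 + 4x + 9) + (10x^2 + 14x + 11). Hence a·b ≡ 10x^2 + 14x + 11 (mod f). (F_17[x]/(f) is a field with 17^4 = 83521 elements since f is irreducible of degree 4.)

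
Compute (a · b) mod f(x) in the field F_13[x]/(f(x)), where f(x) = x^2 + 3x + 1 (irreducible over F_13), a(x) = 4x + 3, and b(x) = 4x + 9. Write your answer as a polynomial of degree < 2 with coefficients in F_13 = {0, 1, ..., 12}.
a · b ≡ 11 (mod f(x))

Multiply in F_13[x]: a(x)·b(x) = (4x + 3)·(4x + 9) = 3x^2 + 9x + 1. This has degree ≥ 2, so divide by f(x) over F_13: 3x^2 + 9x + 1 = (3)·(x^2 + 3x + 1) + (11). Hence a·b ≡ 11 (mod f). (F_13[x]/(f) is a field with 13^2 = 169 elements since f is irreducible of degree 2.)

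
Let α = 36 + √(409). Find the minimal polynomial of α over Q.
m_α(x) = x^2 - 72x + 887

From α - 36 = √(409), squaring gives (α - 36)^2 = 409, i.e. α^2 - 72α + 1296 = 409, so α^2 - 72α + 887 = 0. The discriminant of x^2 - 72x + 887 is (-72)^2 - 4·(887) = 5184 - 3548 = 1636, and 4·(409) is not a perfect square in Q since 409 is squarefree and ≠ 1. Hence x^2 - 72x + 887 is irreducible over Q and is the minimal polynomial of α.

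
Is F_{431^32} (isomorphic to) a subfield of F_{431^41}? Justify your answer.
No: F_{431^32} is not a subfield of F_{431^41}

F_{p^m} embeds in F_{p^n} iff m | n. Here 32 ∤ 41 (since 41 = 1·32 + 9 with remainder 9 ≠ 0), so F_{431^32} is not a subfield of F_{431^41}. Equivalently: if it were, the tower law would give 32 = [F_{431^32}:F_431] dividing [F_{431^41}:F_431] = 41, contradiction.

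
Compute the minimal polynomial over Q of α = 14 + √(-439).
m_α(x) = x^2 - 28x + 635

From α - 14 = √(-439), squaring gives (α - 14)^2 = -439, i.e. α^2 - 28α + 196 = -439, so α^2 - 28α + 635 = 0. The discriminant of x^2 - 28x + 635 is (-28)^2 - 4·(635) = 784 - 2540 = -1756, and 4·(-439) is not a perfect square in Q since -439 is squarefree and ≠ 1. Hence x^2 - 28x + 635 is irreducible over Q and is the minimal polynomial of α.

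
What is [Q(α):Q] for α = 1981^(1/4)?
[Q(α):Q] = 4

α is a root of x^4 - 1981. By Eisenstein's criterion at the prime p = 7 (which divides the constant term 1981 but p^2 = 49 does not, since 1981 is squarefree), x^4 - 1981 is irreducible over Q. Hence [Q(α):Q] = 4.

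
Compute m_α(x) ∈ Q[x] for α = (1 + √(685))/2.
m_α(x) = x^2 - x - 171

From 2α - 1 = √(685), squaring gives (2α - 1)^2 = 685, i.e. 4α^2 - 4α + 1 = 685, so α^2 - α + (1 - 685)/4 = 0. Since 685 ≡ 1 (mod 4), (1 - 685)/4 = -171 ∈ Z. The polynomial x^2 - x - 171 has discriminant 1 - 4·(-171) = 685, which is not a perfect square in Q (d = 685 is squarefree and ≠ 1), so x^2 - x - 171 is irreducible over Q. It is the minimal polynomial of α.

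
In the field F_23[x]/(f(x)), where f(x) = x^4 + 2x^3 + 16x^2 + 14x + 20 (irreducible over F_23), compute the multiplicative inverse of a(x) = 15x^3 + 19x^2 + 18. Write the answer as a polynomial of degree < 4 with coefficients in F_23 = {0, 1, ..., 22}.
a(x)^(-1) ≡ 2x^3 + 5x^2 + 8x + 21 (mod f(x))

Since f is irreducible over F_23, F_23[x]/(f) is a field and a(x) ≠ 0 has an inverse. Apply the extended Euclidean algorithm to f(x) and a(x) in F_23[x]: f(x) = (20x + 7)·a(x) + (21x^2 + 22x + 9);  a(x) = (4x)·(21x^2 + 22x + 9) + (10x + 18);  (21x^2 + 22x + 9) = (9x + 9)·(10x + 18) + (8). The last nonzero remainder is the constant 8 = gcd(f, a) in F_23. Back-substituting through the division chain expresses 8 = s(x)·a(x) + t(x)·f(x) with s(x) ≡ 16x^3 + 17x^2 + 18x + 7 (mod f), so (16x^3 + 17x^2 + 18x + 7)·a(x) ≡ 8 (mod f). Multiplying by 8^(-1) ≡ 3 in F_23 gives a(x)^(-1) ≡ 3·(16x^3 + 17x^2 + 18x + 7) ≡ 2x^3 + 5x^2 + 8x + 21 (mod f). Check: (15x^3 + 19x^2 + 18)·(2x^3 + 5x^2 + 8x + 21) = 7x^6 + 21x^5 + 8x^4 + 20x^3 + 6x^2 + 6x + 10 ≡ 1 (mod x^4 + 2x^3 + 16x^2 + 14x + 20).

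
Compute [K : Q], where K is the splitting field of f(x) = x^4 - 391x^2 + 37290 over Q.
[K : Q] = 4

Solving the quadratic in x^2: x^2 = (391 ± √(391^2 - 4·37290))/2 = (391 ± √3721)/2 = (391 ± 61)/2, giving x^2 = 165 or x^2 = 226. So f(x) = (x^2 - 165)(x^2 - 226) and the roots of f are ±√165, ±√226. Hence the splitting field is K = Q(√165, √226). Since 165 and 226 are distinct squarefree integers > 1, their product 37290 is not a perfect square, so √226 ∉ Q(√165). By the tower law [K:Q] = [Q(√165,√226):Q(√165)] · [Q(√165):Q] = 2 · 2 = 4.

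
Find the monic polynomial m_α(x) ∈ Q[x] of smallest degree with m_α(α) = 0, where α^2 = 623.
m_α(x) = x^2 - 623

α satisfies α^2 - 623 = 0, so x^2 - 623 annihilates α. Since d = 623 is squarefree and ≠ 1, it is not a perfect square in Q, so x^2 - 623 has no rational root and is therefore irreducible over Q (a degree-2 polynomial over a field is irreducible iff it has no root). Hence m_α(x) = x^2 - 623.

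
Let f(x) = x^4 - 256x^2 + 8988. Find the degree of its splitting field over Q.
[K : Q] = 4

Solving the quadratic in x^2: x^2 = (256 ± √(256^2 - 4·8988))/2 = (256 ± √29584)/2 = (256 ± 172)/2, giving x^2 = 214 or x^2 = 42. So f(x) = (x^2 - 214)(x^2 - 42) and the roots of f are ±√214, ±√42. Hence the splitting field is K = Q(√214, √42). Since 214 and 42 are distinct squarefree integers > 1, their product 8988 is not a perfect square, so √42 ∉ Q(√214). By the tower law [K:Q] = [Q(√214,√42):Q(√214)] · [Q(√214):Q] = 2 · 2 = 4.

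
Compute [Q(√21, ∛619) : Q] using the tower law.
[Q(√21, ∛619) : Q] = 6

Let L = Q(√21, ∛619). Since Q(√21) ⊂ L and [Q(√21):Q] = 2, the tower law gives 2 | [L:Q]. Likewise Q(∛619) ⊂ L with [Q(∛619):Q] = 3 (because 619 is not a perfect cube), so 3 | [L:Q]. As gcd(2,3) = 1, [L:Q] is divisible by 6. Conversely L is generated over Q by √21 and ∛619, so [L:Q] ≤ 2·3 = 6. Therefore [Q(√21, ∛619) : Q] = 6.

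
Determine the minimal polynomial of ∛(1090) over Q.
m_α(x) = x^3 - 1090

α satisfies α^3 = 1090, so x^3 - 1090 annihilates α. By the rational root test, a rational root p/q (in lowest terms) of x^3 - 1090 would satisfy p^3 = 1090 q^3, forcing q = 1 and p^3 = 1090; but 1090 is not a perfect cube, contradiction. A monic cubic over Q with no rational root is irreducible (any nontrivial factorization would include a linear factor). Hence x^3 - 1090 is the minimal polynomial of α, and in particular [Q(α):Q] = 3.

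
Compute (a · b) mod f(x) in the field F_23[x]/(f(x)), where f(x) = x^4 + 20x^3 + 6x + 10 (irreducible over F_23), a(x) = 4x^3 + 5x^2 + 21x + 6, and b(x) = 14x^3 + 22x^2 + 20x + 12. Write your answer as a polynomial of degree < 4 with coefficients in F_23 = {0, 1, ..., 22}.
a · b ≡ 6x^3 + 5x^2 + x + 11 (mod f(x))

Multiply in F_23[x]: a(x)·b(x) = (4x^3 + 5x^2 + 21x + 6)·(14x^3 + 22x^2 + 20x + 12) = 10x^6 + 20x^5 + x^4 + 4x^3 + 14x^2 + 4x + 3. This has degree ≥ 4, so divide by f(x) over F_23: 10x^6 + 20x^5 + x^4 + 4x^3 + 14x^2 + 4x + 3 = (10x^2 + 4x + 13)·(x^4 + 20x^3 + 6x + 10) + (6x^3 + 5x^2 + x + 11). Hence a·b ≡ 6x^3 + 5x^2 + x + 11 (mod f). (F_23[x]/(f) is a field with 23^4 = 279841 elements since f is irreducible of degree 4.)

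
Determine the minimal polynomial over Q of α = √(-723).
m_α(x) = x^2 + 723

α satisfies α^2 + 723 = 0, so x^2 + 723 annihilates α. Since d = -723 is squarefree and ≠ 1, it is not a perfect square in Q, so x^2 + 723 has no rational root and is therefore irreducible over Q (a degree-2 polynomial over a field is irreducible iff it has no root). Hence m_α(x) = x^2 + 723.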